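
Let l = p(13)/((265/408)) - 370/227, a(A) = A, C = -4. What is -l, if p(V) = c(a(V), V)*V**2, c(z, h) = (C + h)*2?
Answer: -281639822/60155 ≈ -4681.9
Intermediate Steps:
c(z, h) = -8 + 2*h (c(z, h) = (-4 + h)*2 = -8 + 2*h)
p(V) = V**2*(-8 + 2*V) (p(V) = (-8 + 2*V)*V**2 = V**2*(-8 + 2*V))
l = 281639822/60155 (l = (2*13**2*(-4 + 13))/((265/408)) - 370/227 = (2*169*9)/((265*(1/408))) - 370*1/227 = 3042/(265/408) - 370/227 = 3042*(408/265) - 370/227 = 1241136/265 - 370/227 = 281639822/60155 ≈ 4681.9)
-l = -1*281639822/60155 = -281639822/60155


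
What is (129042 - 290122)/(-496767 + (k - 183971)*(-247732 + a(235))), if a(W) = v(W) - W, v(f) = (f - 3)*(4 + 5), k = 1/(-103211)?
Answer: -16625227880/4668657597616441 ≈ -3.5610e-6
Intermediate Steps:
k = -1/103211 ≈ -9.6889e-6
v(f) = -27 + 9*f (v(f) = (-3 + f)*9 = -27 + 9*f)
a(W) = -27 + 8*W (a(W) = (-27 + 9*W) - W = -27 + 8*W)
(129042 - 290122)/(-496767 + (k - 183971)*(-247732 + a(235))) = (129042 - 290122)/(-496767 + (-1/103211 - 183971)*(-247732 + (-27 + 8*235))) = -161080/(-496767 - 18987830882*(-247732 + (-27 + 1880))/103211) = -161080/(-496767 - 18987830882*(-247732 + 1853)/103211) = -161080/(-496767 - 18987830882/103211*(-245879)) = -161080/(-496767 + 4668708869435278/103211) = -161080/4668657597616441/103211 = -161080*103211/4668657597616441 = -16625227880/4668657597616441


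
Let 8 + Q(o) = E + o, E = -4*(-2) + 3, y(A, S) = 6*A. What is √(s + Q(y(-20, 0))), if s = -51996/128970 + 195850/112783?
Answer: I*√679783024172434211205/2424270585 ≈ 10.755*I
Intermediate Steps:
E = 11 (E = 8 + 3 = 11)
s = 3232418272/2424270585 (s = -51996*1/128970 + 195850*(1/112783) = -8666/21495 + 195850/112783 = 3232418272/2424270585 ≈ 1.3334)
Q(o) = 3 + o (Q(o) = -8 + (11 + o) = 3 + o)
√(s + Q(y(-20, 0))) = √(3232418272/2424270585 + (3 + 6*(-20))) = √(3232418272/2424270585 + (3 - 120)) = √(3232418272/2424270585 - 117) = √(-280407240173/2424270585) = I*√679783024172434211205/2424270585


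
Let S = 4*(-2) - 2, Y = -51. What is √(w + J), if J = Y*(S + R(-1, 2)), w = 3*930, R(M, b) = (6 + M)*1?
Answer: √3045 ≈ 55.182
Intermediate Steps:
R(M, b) = 6 + M
w = 2790
S = -10 (S = -8 - 2 = -10)
J = 255 (J = -51*(-10 + (6 - 1)) = -51*(-10 + 5) = -51*(-5) = 255)
√(w + J) = √(2790 + 255) = √3045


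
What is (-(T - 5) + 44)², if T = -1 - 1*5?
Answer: 3025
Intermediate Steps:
T = -6 (T = -1 - 5 = -6)
(-(T - 5) + 44)² = (-(-6 - 5) + 44)² = (-1*(-11) + 44)² = (11 + 44)² = 55² = 3025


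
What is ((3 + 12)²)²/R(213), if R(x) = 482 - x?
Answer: 50625/269 ≈ 188.20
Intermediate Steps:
((3 + 12)²)²/R(213) = ((3 + 12)²)²/(482 - 1*213) = (15²)²/(482 - 213) = 225²/269 = 50625*(1/269) = 50625/269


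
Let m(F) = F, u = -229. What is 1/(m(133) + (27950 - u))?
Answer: 1/28312 ≈ 3.5321e-5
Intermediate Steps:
1/(m(133) + (27950 - u)) = 1/(133 + (27950 - 1*(-229))) = 1/(133 + (27950 + 229)) = 1/(133 + 28179) = 1/28312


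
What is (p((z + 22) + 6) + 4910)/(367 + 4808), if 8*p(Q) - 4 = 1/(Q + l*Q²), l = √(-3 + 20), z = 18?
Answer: 65001899143/68503172400 + √17/1489199400 ≈ 0.94889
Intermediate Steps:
l = √17 ≈ 4.1231
p(Q) = ½ + 1/(8*(Q + √17*Q²))
(p((z + 22) + 6) + 4910)/(367 + 4808) = ((1 + 4*((18 + 22) + 6) + 4*√17*((18 + 22) + 6)²)/(8*((18 + 22) + 6)*(1 + ((18 + 22) + 6)*√17)) + 4910)/(367 + 4808) = ((1 + 4*(40 + 6) + 4*√17*(40 + 6)²)/(8*(40 + 6)*(1 + (40 + 6)*√17)) + 4910)/5175 = ((⅛)*(1 + 4*46 + 4*√17*46²)/(46*(1 + 46*√17)) + 4910)*(1/5175) = ((⅛)*(1/46)*(1 + 184 + 4*√17*2116)/(1 + 46*√17) + 4910)*(1/5175) = ((⅛)*(1/46)*(1 + 184 + 8464*√17)/(1 + 46*√17) + 4910)*(1/5175) = ((⅛)*(1/46)*(185 + 8464*√17)/(1 + 46*√17) + 4910)*(1/5175) = ((185 + 8464*√17)/(368*(1 + 46*√17)) + 4910)*(1/5175) = (4910 + (185 + 8464*√17)/(368*(1 + 46*√17)))*(1/5175) = 982/1035 + (185 + 8464*√17)/(1904400*(1 + 46*√17))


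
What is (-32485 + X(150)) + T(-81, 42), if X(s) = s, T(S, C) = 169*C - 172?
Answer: -25409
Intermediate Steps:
T(S, C) = -172 + 169*C
(-32485 + X(150)) + T(-81, 42) = (-32485 + 150) + (-172 + 169*42) = -32335 + (-172 + 7098) = -32335 + 6926 = -25409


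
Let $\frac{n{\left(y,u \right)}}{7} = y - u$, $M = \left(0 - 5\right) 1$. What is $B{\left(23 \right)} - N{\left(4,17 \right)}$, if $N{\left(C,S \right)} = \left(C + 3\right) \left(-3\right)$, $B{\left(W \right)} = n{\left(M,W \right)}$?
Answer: $-175$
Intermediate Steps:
$M = -5$ ($M = \left(-5\right) 1 = -5$)
$n{\left(y,u \right)} = - 7 u + 7 y$ ($n{\left(y,u \right)} = 7 \left(y - u\right) = - 7 u + 7 y$)
$B{\left(W \right)} = -35 - 7 W$ ($B{\left(W \right)} = - 7 W + 7 \left(-5\right) = - 7 W - 35 = -35 - 7 W$)
$N{\left(C,S \right)} = -9 - 3 C$ ($N{\left(C,S \right)} = \left(3 + C\right) \left(-3\right) = -9 - 3 C$)
$B{\left(23 \right)} - N{\left(4,17 \right)} = \left(-35 - 161\right) - \left(-9 - 12\right) = -196 - -21 = -196 + 21 = -175$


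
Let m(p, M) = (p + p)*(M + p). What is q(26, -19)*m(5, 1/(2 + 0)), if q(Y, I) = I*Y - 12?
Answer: -27830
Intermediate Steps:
q(Y, I) = -12 + I*Y
m(p, M) = 2*p*(M + p) (m(p, M) = (2*p)*(M + p) = 2*p*(M + p))
q(26, -19)*m(5, 1/(2 + 0)) = (-12 - 19*26)*(2*5*(1/(2 + 0) + 5)) = (-12 - 494)*(2*5*(1/2 + 5)) = -1012*5*(½ + 5) = -1012*5*11/2 = -506*55 = -27830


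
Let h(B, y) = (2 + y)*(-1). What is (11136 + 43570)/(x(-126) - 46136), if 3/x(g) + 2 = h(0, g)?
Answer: -6674132/5628589 ≈ -1.1858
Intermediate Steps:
h(B, y) = -2 - y
x(g) = 3/(-4 - g) (x(g) = 3/(-2 + (-2 - g)) = 3/(-4 - g))
(11136 + 43570)/(x(-126) - 46136) = (11136 + 43570)/(-3/(4 - 126) - 46136) = 54706/(-3/(-122) - 46136) = 54706/(-3*(-1/122) - 46136) = 54706/(3/122 - 46136) = 54706/(-5628589/122) = 54706*(-122/5628589) = -6674132/5628589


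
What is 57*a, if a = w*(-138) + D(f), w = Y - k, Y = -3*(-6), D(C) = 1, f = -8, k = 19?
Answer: 7923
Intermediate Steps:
Y = 18
w = -1 (w = 18 - 1*19 = 18 - 19 = -1)
a = 139 (a = -1*(-138) + 1 = 138 + 1 = 139)
57*a = 57*139 = 7923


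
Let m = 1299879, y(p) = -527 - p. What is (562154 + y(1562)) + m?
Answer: 1859944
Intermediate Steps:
(562154 + y(1562)) + m = (562154 + (-527 - 1*1562)) + 1299879 = (562154 + (-527 - 1562)) + 1299879 = (562154 - 2089) + 1299879 = 560065 + 1299879 = 1859944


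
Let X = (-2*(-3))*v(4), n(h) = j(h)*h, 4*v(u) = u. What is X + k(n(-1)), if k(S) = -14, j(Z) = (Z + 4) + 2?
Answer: -8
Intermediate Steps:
j(Z) = 6 + Z (j(Z) = (4 + Z) + 2 = 6 + Z)
v(u) = u/4
n(h) = h*(6 + h) (n(h) = (6 + h)*h = h*(6 + h))
X = 6 (X = (-2*(-3))*((¼)*4) = 6*1 = 6)
X + k(n(-1)) = 6 - 14 = -8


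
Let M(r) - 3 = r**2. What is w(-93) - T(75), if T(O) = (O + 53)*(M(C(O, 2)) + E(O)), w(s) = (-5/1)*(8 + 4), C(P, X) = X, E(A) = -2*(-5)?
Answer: -2236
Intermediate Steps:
E(A) = 10
M(r) = 3 + r**2
w(s) = -60 (w(s) = -5*1*12 = -5*12 = -60)
T(O) = 901 + 17*O (T(O) = (O + 53)*((3 + 2**2) + 10) = (53 + O)*((3 + 4) + 10) = (53 + O)*(7 + 10) = (53 + O)*17 = 901 + 17*O)
w(-93) - T(75) = -60 - (901 + 17*75) = -60 - (901 + 1275) = -60 - 1*2176 = -60 - 2176 = -2236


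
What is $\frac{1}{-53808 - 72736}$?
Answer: $- \frac{1}{126544} \approx -7.9024 \cdot 10^{-6}$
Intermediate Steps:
$\frac{1}{-53808 - 72736} = \frac{1}{-126544} = - \frac{1}{126544}$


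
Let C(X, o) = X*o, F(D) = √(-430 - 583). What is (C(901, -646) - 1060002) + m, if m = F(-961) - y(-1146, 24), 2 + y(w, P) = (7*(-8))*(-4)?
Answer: -1642270 + I*√1013 ≈ -1.6423e+6 + 31.828*I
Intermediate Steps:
y(w, P) = 222 (y(w, P) = -2 + (7*(-8))*(-4) = -2 - 56*(-4) = -2 + 224 = 222)
F(D) = I*√1013 (F(D) = √(-1013) = I*√1013)
m = -222 + I*√1013 (m = I*√1013 - 1*222 = I*√1013 - 222 = -222 + I*√1013 ≈ -222.0 + 31.828*I)
(C(901, -646) - 1060002) + m = (901*(-646) - 1060002) + (-222 + I*√1013) = (-582046 - 1060002) + (-222 + I*√1013) = -1642048 + (-222 + I*√1013) = -1642270 + I*√1013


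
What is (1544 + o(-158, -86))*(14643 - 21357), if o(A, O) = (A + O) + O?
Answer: -8150796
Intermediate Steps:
o(A, O) = A + 2*O
(1544 + o(-158, -86))*(14643 - 21357) = (1544 + (-158 + 2*(-86)))*(14643 - 21357) = (1544 + (-158 - 172))*(-6714) = (1544 - 330)*(-6714) = 1214*(-6714) = -8150796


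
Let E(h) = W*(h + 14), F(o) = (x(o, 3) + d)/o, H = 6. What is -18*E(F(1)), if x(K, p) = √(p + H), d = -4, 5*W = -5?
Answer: 234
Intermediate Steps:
W = -1 (W = (⅕)*(-5) = -1)
x(K, p) = √(6 + p) (x(K, p) = √(p + 6) = √(6 + p))
F(o) = -1/o (F(o) = (√(6 + 3) - 4)/o = (√9 - 4)/o = (3 - 4)/o = -1/o)
E(h) = -14 - h (E(h) = -(h + 14) = -(14 + h) = -14 - h)
-18*E(F(1)) = -18*(-14 - (-1)/1) = -18*(-14 - (-1)) = -18*(-14 - 1*(-1)) = -18*(-14 + 1) = -18*(-13) = 234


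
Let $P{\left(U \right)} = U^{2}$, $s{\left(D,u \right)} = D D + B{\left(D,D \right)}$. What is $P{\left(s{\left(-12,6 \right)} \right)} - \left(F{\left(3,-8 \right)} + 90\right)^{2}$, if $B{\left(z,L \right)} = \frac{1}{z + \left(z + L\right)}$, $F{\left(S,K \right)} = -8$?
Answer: $\frac{18149185}{1296} \approx 14004.0$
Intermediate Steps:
$B{\left(z,L \right)} = \frac{1}{L + 2 z}$ ($B{\left(z,L \right)} = \frac{1}{z + \left(L + z\right)} = \frac{1}{L + 2 z}$)
$s{\left(D,u \right)} = D^{2} + \frac{1}{3 D}$ ($s{\left(D,u \right)} = D D + \frac{1}{D + 2 D} = D^{2} + \frac{1}{3 D}$)
$P{\left(s{\left(-12,6 \right)} \right)} - \left(F{\left(3,-8 \right)} + 90\right)^{2} = \left(\frac{\frac{1}{3} + \left(-12\right)^{3}}{-12}\right)^{2} - \left(-8 + 90\right)^{2} = \left(- \frac{\frac{1}{3} - 1728}{12}\right)^{2} - 82^{2} = \left(\left(- \frac{1}{12}\right) \left(- \frac{5183}{3}\right)\right)^{2} - 6724 = \left(\frac{5183}{36}\right)^{2} - 6724 = \frac{26863489}{1296} - 6724 = \frac{18149185}{1296}$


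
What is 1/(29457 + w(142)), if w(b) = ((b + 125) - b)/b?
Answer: 142/4183019 ≈ 3.3947e-5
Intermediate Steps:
w(b) = 125/b (w(b) = ((125 + b) - b)/b = 125/b)
1/(29457 + w(142)) = 1/(29457 + 125/142) = 1/(4183019/142) = 142/4183019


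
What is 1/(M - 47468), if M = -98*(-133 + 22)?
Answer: -1/36590 ≈ -2.7330e-5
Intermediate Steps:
M = 10878 (M = -98*(-111) = 10878)
1/(M - 47468) = 1/(10878 - 47468) = 1/(-36590) = -1/36590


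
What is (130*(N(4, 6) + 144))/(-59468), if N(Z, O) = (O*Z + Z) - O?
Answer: -5395/14867 ≈ -0.36288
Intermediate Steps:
N(Z, O) = Z - O + O*Z (N(Z, O) = (Z + O*Z) - O = Z - O + O*Z)
(130*(N(4, 6) + 144))/(-59468) = (130*((4 - 1*6 + 6*4) + 144))/(-59468) = (130*((4 - 6 + 24) + 144))*(-1/59468) = (130*(22 + 144))*(-1/59468) = (130*166)*(-1/59468) = 21580*(-1/59468) = -5395/14867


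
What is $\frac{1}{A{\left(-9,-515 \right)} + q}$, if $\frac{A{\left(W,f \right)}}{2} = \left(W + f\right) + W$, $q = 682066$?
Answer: $\frac{1}{681000} \approx 1.4684 \cdot 10^{-6}$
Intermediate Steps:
$A{\left(W,f \right)} = 2 f + 4 W$ ($A{\left(W,f \right)} = 2 \left(\left(W + f\right) + W\right) = 2 \left(f + 2 W\right) = 2 f + 4 W$)
$\frac{1}{A{\left(-9,-515 \right)} + q} = \frac{1}{\left(2 \left(-515\right) + 4 \left(-9\right)\right) + 682066} = \frac{1}{\left(-1030 - 36\right) + 682066} = \frac{1}{-1066 + 682066} = \frac{1}{681000}$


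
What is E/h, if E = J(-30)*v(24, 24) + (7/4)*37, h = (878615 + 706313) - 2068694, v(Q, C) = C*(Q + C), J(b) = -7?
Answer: 31997/1935064 ≈ 0.016535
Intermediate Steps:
v(Q, C) = C*(C + Q)
h = -483766 (h = 1584928 - 2068694 = -483766)
E = -31997/4 (E = -168*(24 + 24) + (7/4)*37 = -168*48 + (7*(¼))*37 = -7*1152 + (7/4)*37 = -8064 + 259/4 = -31997/4 ≈ -7999.3)
E/h = -31997/4/(-483766) = -31997/4*(-1/483766) = 31997/1935064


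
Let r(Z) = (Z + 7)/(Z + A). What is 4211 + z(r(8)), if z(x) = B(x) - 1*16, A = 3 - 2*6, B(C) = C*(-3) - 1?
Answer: 4239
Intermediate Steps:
B(C) = -1 - 3*C (B(C) = -3*C - 1 = -1 - 3*C)
A = -9 (A = 3 - 12 = -9)
r(Z) = (7 + Z)/(-9 + Z) (r(Z) = (Z + 7)/(Z - 9) = (7 + Z)/(-9 + Z))
z(x) = -17 - 3*x (z(x) = (-1 - 3*x) - 1*16 = (-1 - 3*x) - 16 = -17 - 3*x)
4211 + z(r(8)) = 4211 + (-17 - 3*(7 + 8)/(-9 + 8)) = 4211 + (-17 - 3*15/(-1)) = 4211 + (-17 - (-3)*15) = 4211 + (-17 - 3*(-15)) = 4211 + (-17 + 45) = 4211 + 28 = 4239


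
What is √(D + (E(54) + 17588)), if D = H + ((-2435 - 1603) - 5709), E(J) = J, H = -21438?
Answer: I*√13543 ≈ 116.37*I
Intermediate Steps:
D = -31185 (D = -21438 + ((-2435 - 1603) - 5709) = -21438 + (-4038 - 5709) = -21438 - 9747 = -31185)
√(D + (E(54) + 17588)) = √(-31185 + (54 + 17588)) = √(-31185 + 17642) = √(-13543) = I*√13543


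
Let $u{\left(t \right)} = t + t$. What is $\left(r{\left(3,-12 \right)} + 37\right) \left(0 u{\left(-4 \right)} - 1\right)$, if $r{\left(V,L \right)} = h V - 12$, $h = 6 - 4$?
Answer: $-31$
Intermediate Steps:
$h = 2$
$u{\left(t \right)} = 2 t$
$r{\left(V,L \right)} = -12 + 2 V$ ($r{\left(V,L \right)} = 2 V - 12 = -12 + 2 V$)
$\left(r{\left(3,-12 \right)} + 37\right) \left(0 u{\left(-4 \right)} - 1\right) = \left(\left(-12 + 2 \cdot 3\right) + 37\right) \left(0 \cdot 2 \left(-4\right) - 1\right) = \left(\left(-12 + 6\right) + 37\right) \left(0 \left(-8\right) - 1\right) = \left(-6 + 37\right) \left(0 - 1\right) = 31 \left(-1\right) = -31$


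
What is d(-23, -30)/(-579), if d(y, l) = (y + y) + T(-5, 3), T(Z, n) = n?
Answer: 43/579 ≈ 0.074266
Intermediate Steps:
d(y, l) = 3 + 2*y (d(y, l) = (y + y) + 3 = 2*y + 3 = 3 + 2*y)
d(-23, -30)/(-579) = (3 + 2*(-23))/(-579) = (3 - 46)*(-1/579) = -43*(-1/579) = 43/579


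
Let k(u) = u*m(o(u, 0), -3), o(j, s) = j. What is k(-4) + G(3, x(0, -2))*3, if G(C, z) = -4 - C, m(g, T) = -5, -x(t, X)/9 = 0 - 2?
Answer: -1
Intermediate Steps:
x(t, X) = 18 (x(t, X) = -9*(0 - 2) = -9*(-2) = 18)
k(u) = -5*u (k(u) = u*(-5) = -5*u)
k(-4) + G(3, x(0, -2))*3 = -5*(-4) + (-4 - 1*3)*3 = 20 + (-4 - 3)*3 = 20 - 7*3 = 20 - 21 = -1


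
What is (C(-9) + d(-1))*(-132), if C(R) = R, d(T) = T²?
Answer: 1056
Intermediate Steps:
(C(-9) + d(-1))*(-132) = (-9 + (-1)²)*(-132) = (-9 + 1)*(-132) = -8*(-132) = 1056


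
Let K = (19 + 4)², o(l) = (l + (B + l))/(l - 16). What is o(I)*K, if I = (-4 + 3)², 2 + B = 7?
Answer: -3703/15 ≈ -246.87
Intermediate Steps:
B = 5 (B = -2 + 7 = 5)
I = 1 (I = (-1)² = 1)
o(l) = (5 + 2*l)/(-16 + l) (o(l) = (l + (5 + l))/(l - 16) = (5 + 2*l)/(-16 + l))
K = 529 (K = 23² = 529)
o(I)*K = ((5 + 2*1)/(-16 + 1))*529 = ((5 + 2)/(-15))*529 = -1/15*7*529 = -7/15*529 = -3703/15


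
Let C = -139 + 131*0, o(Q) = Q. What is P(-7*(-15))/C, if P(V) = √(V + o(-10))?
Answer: -√95/139 ≈ -0.070121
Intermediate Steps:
C = -139 (C = -139 + 0 = -139)
P(V) = √(-10 + V) (P(V) = √(V - 10) = √(-10 + V))
P(-7*(-15))/C = √(-10 - 7*(-15))/(-139) = √(-10 + 105)*(-1/139) = √95*(-1/139) = -√95/139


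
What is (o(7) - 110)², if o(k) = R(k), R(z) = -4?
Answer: 12996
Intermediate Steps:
o(k) = -4
(o(7) - 110)² = (-4 - 110)² = (-114)² = 12996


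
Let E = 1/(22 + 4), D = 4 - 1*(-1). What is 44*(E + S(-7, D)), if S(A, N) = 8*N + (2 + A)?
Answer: 20042/13 ≈ 1541.7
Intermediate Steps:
D = 5 (D = 4 + 1 = 5)
S(A, N) = 2 + A + 8*N
E = 1/26 ≈ 0.038462
44*(E + S(-7, D)) = 44*(1/26 + (2 - 7 + 8*5)) = 44*(1/26 + (2 - 7 + 40)) = 44*(1/26 + 35) = 44*(911/26) = 20042/13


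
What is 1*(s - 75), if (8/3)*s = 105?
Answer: -285/8 ≈ -35.625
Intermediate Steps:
s = 315/8 (s = (3/8)*105 = 315/8 ≈ 39.375)
1*(s - 75) = 1*(315/8 - 75) = 1*(-285/8) = -285/8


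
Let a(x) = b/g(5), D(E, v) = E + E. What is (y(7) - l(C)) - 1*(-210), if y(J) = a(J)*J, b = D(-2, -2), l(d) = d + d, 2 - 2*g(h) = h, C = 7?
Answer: 644/3 ≈ 214.67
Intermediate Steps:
g(h) = 1 - h/2
l(d) = 2*d
D(E, v) = 2*E
b = -4 (b = 2*(-2) = -4)
a(x) = 8/3 (a(x) = -4/(1 - ½*5) = -4/(1 - 5/2) = -4/(-3/2) = -4*(-⅔) = 8/3)
y(J) = 8*J/3
(y(7) - l(C)) - 1*(-210) = ((8/3)*7 - 2*7) - 1*(-210) = (56/3 - 1*14) + 210 = (56/3 - 14) + 210 = 14/3 + 210 = 644/3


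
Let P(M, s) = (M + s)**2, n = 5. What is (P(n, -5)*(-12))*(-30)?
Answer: 0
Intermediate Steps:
(P(n, -5)*(-12))*(-30) = ((5 - 5)**2*(-12))*(-30) = (0**2*(-12))*(-30) = (0*(-12))*(-30) = 0*(-30) = 0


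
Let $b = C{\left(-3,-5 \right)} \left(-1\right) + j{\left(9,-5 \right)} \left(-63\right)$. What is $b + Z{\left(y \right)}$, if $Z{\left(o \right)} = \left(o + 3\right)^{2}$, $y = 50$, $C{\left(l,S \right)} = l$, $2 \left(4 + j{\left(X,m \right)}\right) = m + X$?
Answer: $2938$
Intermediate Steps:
$j{\left(X,m \right)} = -4 + \frac{X}{2} + \frac{m}{2}$ ($j{\left(X,m \right)} = -4 + \frac{m + X}{2} = -4 + \frac{X + m}{2} = -4 + \left(\frac{X}{2} + \frac{m}{2}\right) = -4 + \frac{X}{2} + \frac{m}{2}$)
$Z{\left(o \right)} = \left(3 + o\right)^{2}$
$b = 129$ ($b = \left(-3\right) \left(-1\right) + \left(-4 + \frac{1}{2} \cdot 9 + \frac{1}{2} \left(-5\right)\right) \left(-63\right) = 3 + \left(-4 + \frac{9}{2} - \frac{5}{2}\right) \left(-63\right) = 3 - -126 = 3 + 126 = 129$)
$b + Z{\left(y \right)} = 129 + \left(3 + 50\right)^{2} = 129 + 53^{2} = 129 + 2809 = 2938$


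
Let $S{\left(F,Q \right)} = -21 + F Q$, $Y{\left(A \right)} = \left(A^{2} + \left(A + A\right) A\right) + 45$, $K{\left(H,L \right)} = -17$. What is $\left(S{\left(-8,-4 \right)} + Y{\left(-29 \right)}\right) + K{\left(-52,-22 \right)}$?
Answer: $2562$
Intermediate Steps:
$Y{\left(A \right)} = 45 + 3 A^{2}$ ($Y{\left(A \right)} = \left(A^{2} + 2 A A\right) + 45 = \left(A^{2} + 2 A^{2}\right) + 45 = 3 A^{2} + 45 = 45 + 3 A^{2}$)
$\left(S{\left(-8,-4 \right)} + Y{\left(-29 \right)}\right) + K{\left(-52,-22 \right)} = \left(\left(-21 - -32\right) + \left(45 + 3 \left(-29\right)^{2}\right)\right) - 17 = \left(\left(-21 + 32\right) + \left(45 + 3 \cdot 841\right)\right) - 17 = \left(11 + \left(45 + 2523\right)\right) - 17 = \left(11 + 2568\right) - 17 = 2579 - 17 = 2562$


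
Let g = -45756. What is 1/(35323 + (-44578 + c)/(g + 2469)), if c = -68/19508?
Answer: 211110699/7457280627700 ≈ 2.8309e-5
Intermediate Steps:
c = -17/4877 (c = -68*1/19508 = -17/4877 ≈ -0.0034858)
1/(35323 + (-44578 + c)/(g + 2469)) = 1/(35323 + (-44578 - 17/4877)/(-45756 + 2469)) = 1/(35323 - 217406923/4877/(-43287)) = 1/(35323 - 217406923/4877*(-1/43287)) = 1/(35323 + 217406923/211110699) = 1/(7457280627700/211110699) = 211110699/7457280627700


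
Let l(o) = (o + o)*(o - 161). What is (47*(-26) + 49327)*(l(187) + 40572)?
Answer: 2419489080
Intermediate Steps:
l(o) = 2*o*(-161 + o) (l(o) = (2*o)*(-161 + o) = 2*o*(-161 + o))
(47*(-26) + 49327)*(l(187) + 40572) = (47*(-26) + 49327)*(2*187*(-161 + 187) + 40572) = (-1222 + 49327)*(2*187*26 + 40572) = 48105*(9724 + 40572) = 48105*50296 = 2419489080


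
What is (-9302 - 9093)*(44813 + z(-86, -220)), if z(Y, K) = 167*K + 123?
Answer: -150765420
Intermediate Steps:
z(Y, K) = 123 + 167*K
(-9302 - 9093)*(44813 + z(-86, -220)) = (-9302 - 9093)*(44813 + (123 + 167*(-220))) = -18395*(44813 + (123 - 36740)) = -18395*(44813 - 36617) = -18395*8196 = -150765420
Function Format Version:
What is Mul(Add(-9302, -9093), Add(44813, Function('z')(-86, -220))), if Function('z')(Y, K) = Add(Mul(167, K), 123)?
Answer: -150765420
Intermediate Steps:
Function('z')(Y, K) = Add(123, Mul(167, K))
Mul(Add(-9302, -9093), Add(44813, Function('z')(-86, -220))) = Mul(Add(-9302, -9093), Add(44813, Add(123, Mul(167, -220)))) = Mul(-18395, Add(44813, Add(123, -36740))) = Mul(-18395, Add(44813, -36617)) = Mul(-18395, 8196) = -150765420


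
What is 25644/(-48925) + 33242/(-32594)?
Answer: -1231102693/797330725 ≈ -1.5440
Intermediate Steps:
25644/(-48925) + 33242/(-32594) = 25644*(-1/48925) + 33242*(-1/32594) = -25644/48925 - 16621/16297 = -1231102693/797330725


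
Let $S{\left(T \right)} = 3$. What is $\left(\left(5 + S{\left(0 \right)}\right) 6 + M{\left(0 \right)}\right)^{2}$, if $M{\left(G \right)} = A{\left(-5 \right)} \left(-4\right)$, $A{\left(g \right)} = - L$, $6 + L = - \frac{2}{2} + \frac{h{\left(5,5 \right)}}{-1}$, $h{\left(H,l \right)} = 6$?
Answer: $16$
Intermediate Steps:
$L = -13$ ($L = -6 + \left(- \frac{2}{2} + \frac{6}{-1}\right) = -6 + \left(\left(-2\right) \frac{1}{2} + 6 \left(-1\right)\right) = -6 - 7 = -13$)
$A{\left(g \right)} = 13$ ($A{\left(g \right)} = \left(-1\right) \left(-13\right) = 13$)
$M{\left(G \right)} = -52$ ($M{\left(G \right)} = 13 \left(-4\right) = -52$)
$\left(\left(5 + S{\left(0 \right)}\right) 6 + M{\left(0 \right)}\right)^{2} = \left(\left(5 + 3\right) 6 - 52\right)^{2} = \left(8 \cdot 6 - 52\right)^{2} = \left(48 - 52\right)^{2} = \left(-4\right)^{2} = 16$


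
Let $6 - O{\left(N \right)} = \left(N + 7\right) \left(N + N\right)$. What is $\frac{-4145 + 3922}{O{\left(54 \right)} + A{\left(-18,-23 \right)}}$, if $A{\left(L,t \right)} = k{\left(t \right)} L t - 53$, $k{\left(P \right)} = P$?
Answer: $\frac{223}{16157} \approx 0.013802$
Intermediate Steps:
$O{\left(N \right)} = 6 - 2 N \left(7 + N\right)$ ($O{\left(N \right)} = 6 - \left(N + 7\right) \left(N + N\right) = 6 - \left(7 + N\right) 2 N = 6 - 2 N \left(7 + N\right)$)
$A{\left(L,t \right)} = -53 + L t^{2}$ ($A{\left(L,t \right)} = t L t - 53 = L t t - 53 = L t^{2} - 53 = -53 + L t^{2}$)
$\frac{-4145 + 3922}{O{\left(54 \right)} + A{\left(-18,-23 \right)}} = \frac{-4145 + 3922}{\left(6 - 756 - 2 \cdot 54^{2}\right) - \left(53 + 18 \left(-23\right)^{2}\right)} = - \frac{223}{\left(6 - 756 - 5832\right) - 9575} = - \frac{223}{-6582 - 9575} = - \frac{223}{-16157} = \left(-223\right) \left(- \frac{1}{16157}\right) = \frac{223}{16157}$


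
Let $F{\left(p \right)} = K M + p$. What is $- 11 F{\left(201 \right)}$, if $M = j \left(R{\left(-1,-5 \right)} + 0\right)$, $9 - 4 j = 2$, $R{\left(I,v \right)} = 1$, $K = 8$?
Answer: $-2365$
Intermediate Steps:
$j = \frac{7}{4}$ ($j = \frac{9}{4} - \frac{1}{2} = \frac{7}{4} \approx 1.75$)
$M = \frac{7}{4}$ ($M = \frac{7 \left(1 + 0\right)}{4} = \frac{7}{4} \cdot 1 = \frac{7}{4} \approx 1.75$)
$F{\left(p \right)} = 14 + p$ ($F{\left(p \right)} = 8 \cdot \frac{7}{4} + p = 14 + p$)
$- 11 F{\left(201 \right)} = - 11 \left(14 + 201\right) = \left(-11\right) 215 = -2365$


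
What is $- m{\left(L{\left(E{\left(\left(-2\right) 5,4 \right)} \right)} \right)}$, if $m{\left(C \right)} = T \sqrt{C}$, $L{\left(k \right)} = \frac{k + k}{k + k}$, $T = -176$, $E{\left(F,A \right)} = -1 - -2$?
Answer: $176$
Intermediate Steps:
$E{\left(F,A \right)} = 1$ ($E{\left(F,A \right)} = -1 + 2 = 1$)
$L{\left(k \right)} = 1$ ($L{\left(k \right)} = \frac{2 k}{2 k} = 2 k \frac{1}{2 k} = 1$)
$m{\left(C \right)} = - 176 \sqrt{C}$
$- m{\left(L{\left(E{\left(\left(-2\right) 5,4 \right)} \right)} \right)} = - \left(-176\right) \sqrt{1} = - \left(-176\right) 1 = \left(-1\right) \left(-176\right) = 176$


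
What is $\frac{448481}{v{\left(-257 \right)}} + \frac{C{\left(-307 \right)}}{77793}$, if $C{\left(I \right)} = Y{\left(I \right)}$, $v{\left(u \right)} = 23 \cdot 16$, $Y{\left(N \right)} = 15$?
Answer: $\frac{11629562651}{9542608} \approx 1218.7$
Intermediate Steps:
$v{\left(u \right)} = 368$
$C{\left(I \right)} = 15$
$\frac{448481}{v{\left(-257 \right)}} + \frac{C{\left(-307 \right)}}{77793} = \frac{448481}{368} + \frac{15}{77793} = 448481 \cdot \frac{1}{368} + 15 \cdot \frac{1}{77793} = \frac{448481}{368} + \frac{5}{25931} = \frac{11629562651}{9542608}$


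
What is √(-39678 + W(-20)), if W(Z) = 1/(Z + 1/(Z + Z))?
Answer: I*√2828608502/267 ≈ 199.19*I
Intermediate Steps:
W(Z) = 1/(Z + 1/(2*Z))
√(-39678 + W(-20)) = √(-39678 + 2*(-20)/(1 + 2*(-20)²)) = √(-39678 + 2*(-20)/(1 + 2*400)) = √(-39678 + 2*(-20)/(1 + 800)) = √(-39678 + 2*(-20)/801) = √(-39678 + 2*(-20)*(1/801)) = √(-39678 - 40/801) = √(-31782118/801) = I*√2828608502/267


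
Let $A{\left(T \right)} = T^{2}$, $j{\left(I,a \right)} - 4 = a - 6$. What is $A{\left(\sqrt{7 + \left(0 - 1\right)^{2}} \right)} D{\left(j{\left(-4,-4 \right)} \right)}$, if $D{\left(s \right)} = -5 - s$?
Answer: $8$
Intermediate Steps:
$j{\left(I,a \right)} = -2 + a$ ($j{\left(I,a \right)} = 4 + \left(a - 6\right) = 4 + \left(-6 + a\right) = -2 + a$)
$A{\left(\sqrt{7 + \left(0 - 1\right)^{2}} \right)} D{\left(j{\left(-4,-4 \right)} \right)} = \left(\sqrt{7 + \left(0 - 1\right)^{2}}\right)^{2} \left(-5 - \left(-2 - 4\right)\right) = \left(\sqrt{7 + \left(-1\right)^{2}}\right)^{2} \left(-5 - -6\right) = \left(\sqrt{7 + 1}\right)^{2} \left(-5 + 6\right) = \left(\sqrt{8}\right)^{2} \cdot 1 = \left(2 \sqrt{2}\right)^{2} \cdot 1 = 8 \cdot 1 = 8$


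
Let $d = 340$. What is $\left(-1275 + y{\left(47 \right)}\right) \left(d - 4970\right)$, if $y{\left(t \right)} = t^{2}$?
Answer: $-4324420$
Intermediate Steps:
$\left(-1275 + y{\left(47 \right)}\right) \left(d - 4970\right) = \left(-1275 + 47^{2}\right) \left(340 - 4970\right) = \left(-1275 + 2209\right) \left(-4630\right) = 934 \left(-4630\right) = -4324420$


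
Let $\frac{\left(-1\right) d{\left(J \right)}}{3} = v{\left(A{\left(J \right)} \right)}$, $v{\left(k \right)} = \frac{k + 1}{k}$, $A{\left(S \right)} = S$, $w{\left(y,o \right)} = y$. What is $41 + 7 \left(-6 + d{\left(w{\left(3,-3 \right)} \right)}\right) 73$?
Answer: $-5069$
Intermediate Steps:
$v{\left(k \right)} = \frac{1 + k}{k}$
$d{\left(J \right)} = - \frac{3 \left(1 + J\right)}{J}$ ($d{\left(J \right)} = - 3 \frac{1 + J}{J} = - \frac{3 \left(1 + J\right)}{J}$)
$41 + 7 \left(-6 + d{\left(w{\left(3,-3 \right)} \right)}\right) 73 = 41 + 7 \left(-6 - \left(3 + \frac{3}{3}\right)\right) 73 = 41 + 7 \left(-6 - 4\right) 73 = 41 + 7 \left(-10\right) 73 = 41 - 5110 = -5069$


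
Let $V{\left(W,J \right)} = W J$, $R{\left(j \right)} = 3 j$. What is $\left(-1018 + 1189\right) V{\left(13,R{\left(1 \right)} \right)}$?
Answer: $6669$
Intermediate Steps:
$V{\left(W,J \right)} = J W$
$\left(-1018 + 1189\right) V{\left(13,R{\left(1 \right)} \right)} = \left(-1018 + 1189\right) 3 \cdot 1 \cdot 13 = 171 \cdot 3 \cdot 13 = 171 \cdot 39 = 6669$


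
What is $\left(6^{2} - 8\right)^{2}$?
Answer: $784$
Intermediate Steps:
$\left(6^{2} - 8\right)^{2} = \left(36 - 8\right)^{2} = 28^{2} = 784$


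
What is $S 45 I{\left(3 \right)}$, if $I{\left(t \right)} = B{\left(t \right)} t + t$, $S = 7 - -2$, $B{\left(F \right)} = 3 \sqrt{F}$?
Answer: $1215 + 3645 \sqrt{3} \approx 7528.3$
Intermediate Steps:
$S = 9$ ($S = 7 + 2 = 9$)
$I{\left(t \right)} = t + 3 t^{\frac{3}{2}}$ ($I{\left(t \right)} = 3 \sqrt{t} t + t = 3 t^{\frac{3}{2}} + t = t + 3 t^{\frac{3}{2}}$)
$S 45 I{\left(3 \right)} = 9 \cdot 45 \left(3 + 3 \cdot 3^{\frac{3}{2}}\right) = 405 \left(3 + 3 \cdot 3 \sqrt{3}\right) = 405 \left(3 + 9 \sqrt{3}\right) = 1215 + 3645 \sqrt{3}$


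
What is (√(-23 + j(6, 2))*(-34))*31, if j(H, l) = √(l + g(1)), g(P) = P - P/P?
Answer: -1054*I*√(23 - √2) ≈ -4896.9*I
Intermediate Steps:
g(P) = -1 + P (g(P) = P - 1*1 = P - 1 = -1 + P)
j(H, l) = √l (j(H, l) = √(l + (-1 + 1)) = √(l + 0) = √l)
(√(-23 + j(6, 2))*(-34))*31 = (√(-23 + √2)*(-34))*31 = -34*√(-23 + √2)*31 = -1054*√(-23 + √2)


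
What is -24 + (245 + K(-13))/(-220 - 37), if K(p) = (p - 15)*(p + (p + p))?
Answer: -7505/257 ≈ -29.202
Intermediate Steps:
K(p) = 3*p*(-15 + p) (K(p) = (-15 + p)*(p + 2*p) = (-15 + p)*(3*p) = 3*p*(-15 + p))
-24 + (245 + K(-13))/(-220 - 37) = -24 + (245 + 3*(-13)*(-15 - 13))/(-220 - 37) = -24 + (245 + 3*(-13)*(-28))/(-257) = -24 + (245 + 1092)*(-1/257) = -24 + 1337*(-1/257) = -24 - 1337/257 = -7505/257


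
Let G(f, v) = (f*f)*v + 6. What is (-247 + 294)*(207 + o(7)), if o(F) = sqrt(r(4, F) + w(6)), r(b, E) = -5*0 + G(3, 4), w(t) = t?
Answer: 9729 + 188*sqrt(3) ≈ 10055.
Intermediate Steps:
G(f, v) = 6 + v*f**2 (G(f, v) = f**2*v + 6 = v*f**2 + 6 = 6 + v*f**2)
r(b, E) = 42 (r(b, E) = -5*0 + (6 + 4*3**2) = 0 + (6 + 4*9) = 0 + (6 + 36) = 0 + 42 = 42)
o(F) = 4*sqrt(3) (o(F) = sqrt(42 + 6) = sqrt(48) = 4*sqrt(3))
(-247 + 294)*(207 + o(7)) = (-247 + 294)*(207 + 4*sqrt(3)) = 47*(207 + 4*sqrt(3)) = 9729 + 188*sqrt(3)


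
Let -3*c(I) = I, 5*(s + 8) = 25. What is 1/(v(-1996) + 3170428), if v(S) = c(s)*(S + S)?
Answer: 1/3166436 ≈ 3.1581e-7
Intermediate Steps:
s = -3 (s = -8 + (1/5)*25 = -8 + 5 = -3)
c(I) = -I/3
v(S) = 2*S (v(S) = (-1/3*(-3))*(S + S) = 1*(2*S) = 2*S)
1/(v(-1996) + 3170428) = 1/(2*(-1996) + 3170428) = 1/(-3992 + 3170428) = 1/3166436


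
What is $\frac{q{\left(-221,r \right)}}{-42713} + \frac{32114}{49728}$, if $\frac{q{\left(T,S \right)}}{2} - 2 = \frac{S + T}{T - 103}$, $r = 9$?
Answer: $\frac{18514187467}{28674432864} \approx 0.64567$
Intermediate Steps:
$q{\left(T,S \right)} = 4 + \frac{2 \left(S + T\right)}{-103 + T}$ ($q{\left(T,S \right)} = 4 + 2 \frac{S + T}{T - 103} = 4 + 2 \frac{S + T}{-103 + T} = 4 + \frac{2 \left(S + T\right)}{-103 + T}$)
$\frac{q{\left(-221,r \right)}}{-42713} + \frac{32114}{49728} = \frac{2 \frac{1}{-103 - 221} \left(-206 + 9 + 3 \left(-221\right)\right)}{-42713} + \frac{32114}{49728} = \frac{2 \left(-206 + 9 - 663\right)}{-324} \left(- \frac{1}{42713}\right) + 32114 \cdot \frac{1}{49728} = 2 \left(- \frac{1}{324}\right) \left(-860\right) \left(- \frac{1}{42713}\right) + \frac{16057}{24864} = \frac{430}{81} \left(- \frac{1}{42713}\right) + \frac{16057}{24864} = - \frac{430}{3459753} + \frac{16057}{24864} = \frac{18514187467}{28674432864}$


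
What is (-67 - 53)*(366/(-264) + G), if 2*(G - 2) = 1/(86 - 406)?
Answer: -12927/176 ≈ -73.449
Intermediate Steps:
G = 1279/640 (G = 2 + 1/(2*(86 - 406)) = 2 + (½)/(-320) = 2 + (½)*(-1/320) = 2 - 1/640 = 1279/640 ≈ 1.9984)
(-67 - 53)*(366/(-264) + G) = (-67 - 53)*(366/(-264) + 1279/640) = -120*(366*(-1/264) + 1279/640) = -120*(-61/44 + 1279/640) = -120*4309/7040 = -12927/176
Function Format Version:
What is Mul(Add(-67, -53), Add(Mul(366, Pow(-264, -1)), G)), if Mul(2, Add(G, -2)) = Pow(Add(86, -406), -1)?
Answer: Rational(-12927, 176) ≈ -73.449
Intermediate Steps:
G = Rational(1279, 640) (G = Add(2, Mul(Rational(1, 2), Pow(Add(86, -406), -1))) = Add(2, Mul(Rational(1, 2), Pow(-320, -1))) = Add(2, Mul(Rational(1, 2), Rational(-1, 320))) = Add(2, Rational(-1, 640)) = Rational(1279, 640) ≈ 1.9984)
Mul(Add(-67, -53), Add(Mul(366, Pow(-264, -1)), G)) = Mul(Add(-67, -53), Add(Mul(366, Pow(-264, -1)), Rational(1279, 640))) = Mul(-120, Add(Mul(366, Rational(-1, 264)), Rational(1279, 640))) = Mul(-120, Add(Rational(-61, 44), Rational(1279, 640))) = Mul(-120, Rational(4309, 7040)) = Rational(-12927, 176)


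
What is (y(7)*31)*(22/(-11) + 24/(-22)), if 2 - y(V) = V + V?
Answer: 12648/11 ≈ 1149.8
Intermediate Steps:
y(V) = 2 - 2*V (y(V) = 2 - (V + V) = 2 - 2*V)
(y(7)*31)*(22/(-11) + 24/(-22)) = ((2 - 2*7)*31)*(22/(-11) + 24/(-22)) = ((2 - 14)*31)*(22*(-1/11) + 24*(-1/22)) = (-12*31)*(-2 - 12/11) = -372*(-34/11) = 12648/11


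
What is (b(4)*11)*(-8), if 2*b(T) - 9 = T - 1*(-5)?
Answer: -792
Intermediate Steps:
b(T) = 7 + T/2 (b(T) = 9/2 + (T - 1*(-5))/2 = 9/2 + (T + 5)/2 = 9/2 + (5 + T)/2 = 9/2 + (5/2 + T/2) = 7 + T/2)
(b(4)*11)*(-8) = ((7 + (1/2)*4)*11)*(-8) = ((7 + 2)*11)*(-8) = (9*11)*(-8) = 99*(-8) = -792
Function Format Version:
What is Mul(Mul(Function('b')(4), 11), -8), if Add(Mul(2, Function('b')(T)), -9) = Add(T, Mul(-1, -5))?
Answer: -792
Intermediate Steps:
Function('b')(T) = Add(7, Mul(Rational(1, 2), T)) (Function('b')(T) = Add(Rational(9, 2), Mul(Rational(1, 2), Add(T, Mul(-1, -5)))) = Add(Rational(9, 2), Mul(Rational(1, 2), Add(T, 5))) = Add(Rational(9, 2), Mul(Rational(1, 2), Add(5, T))) = Add(Rational(9, 2), Add(Rational(5, 2), Mul(Rational(1, 2), T))) = Add(7, Mul(Rational(1, 2), T)))
Mul(Mul(Function('b')(4), 11), -8) = Mul(Mul(Add(7, Mul(Rational(1, 2), 4)), 11), -8) = Mul(Mul(Add(7, 2), 11), -8) = Mul(Mul(9, 11), -8) = Mul(99, -8) = -792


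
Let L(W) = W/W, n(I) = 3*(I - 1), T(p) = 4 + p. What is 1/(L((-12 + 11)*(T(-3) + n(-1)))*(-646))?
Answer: -1/646 ≈ -0.0015480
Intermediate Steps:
n(I) = -3 + 3*I (n(I) = 3*(-1 + I) = -3 + 3*I)
L(W) = 1
1/(L((-12 + 11)*(T(-3) + n(-1)))*(-646)) = 1/(1*(-646)) = 1/(-646) = -1/646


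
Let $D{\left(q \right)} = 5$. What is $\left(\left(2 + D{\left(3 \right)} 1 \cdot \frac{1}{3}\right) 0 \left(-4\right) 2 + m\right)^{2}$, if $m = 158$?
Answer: $24964$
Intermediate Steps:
$\left(\left(2 + D{\left(3 \right)} 1 \cdot \frac{1}{3}\right) 0 \left(-4\right) 2 + m\right)^{2} = \left(\left(2 + 5 \cdot 1 \cdot \frac{1}{3}\right) 0 \left(-4\right) 2 + 158\right)^{2} = \left(\left(2 + 5 \cdot 1 \cdot \frac{1}{3}\right) 0 \cdot 2 + 158\right)^{2} = \left(\left(2 + 5 \cdot \frac{1}{3}\right) 0 \cdot 2 + 158\right)^{2} = \left(\left(2 + \frac{5}{3}\right) 0 \cdot 2 + 158\right)^{2} = \left(\frac{11}{3} \cdot 0 \cdot 2 + 158\right)^{2} = \left(0 \cdot 2 + 158\right)^{2} = \left(0 + 158\right)^{2} = 158^{2} = 24964$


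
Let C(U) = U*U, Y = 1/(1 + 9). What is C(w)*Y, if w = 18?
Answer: 162/5 ≈ 32.400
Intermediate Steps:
Y = 1/10 ≈ 0.10000
C(U) = U**2
C(w)*Y = 18**2*(1/10) = 324*(1/10) = 162/5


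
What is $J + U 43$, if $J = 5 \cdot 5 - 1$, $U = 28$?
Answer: $1228$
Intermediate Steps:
$J = 24$ ($J = 25 - 1 = 24$)
$J + U 43 = 24 + 28 \cdot 43 = 24 + 1204 = 1228$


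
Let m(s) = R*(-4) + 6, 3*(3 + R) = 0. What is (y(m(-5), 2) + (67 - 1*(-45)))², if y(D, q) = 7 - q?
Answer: 13689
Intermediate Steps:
R = -3 (R = -3 + (⅓)*0 = -3 + 0 = -3)
m(s) = 18 (m(s) = -3*(-4) + 6 = 12 + 6 = 18)
(y(m(-5), 2) + (67 - 1*(-45)))² = ((7 - 1*2) + (67 - 1*(-45)))² = ((7 - 2) + (67 + 45))² = (5 + 112)² = 117² = 13689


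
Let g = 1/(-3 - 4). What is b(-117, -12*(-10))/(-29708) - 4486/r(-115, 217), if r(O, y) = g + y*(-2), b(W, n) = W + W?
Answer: 466800871/45141306 ≈ 10.341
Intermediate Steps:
b(W, n) = 2*W
g = -⅐ (g = 1/(-7) = -⅐ ≈ -0.14286)
r(O, y) = -⅐ - 2*y (r(O, y) = -⅐ + y*(-2) = -⅐ - 2*y)
b(-117, -12*(-10))/(-29708) - 4486/r(-115, 217) = (2*(-117))/(-29708) - 4486/(-⅐ - 2*217) = -234*(-1/29708) - 4486/(-⅐ - 434) = 117/14854 - 4486/(-3039/7) = 117/14854 - 4486*(-7/3039) = 117/14854 + 31402/3039 = 466800871/45141306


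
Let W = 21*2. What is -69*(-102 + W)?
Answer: 4140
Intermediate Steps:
W = 42
-69*(-102 + W) = -69*(-102 + 42) = -69*(-60) = 4140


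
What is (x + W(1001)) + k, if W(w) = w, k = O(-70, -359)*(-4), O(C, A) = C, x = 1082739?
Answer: 1084020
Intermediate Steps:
k = 280 (k = -70*(-4) = 280)
(x + W(1001)) + k = (1082739 + 1001) + 280 = 1083740 + 280 = 1084020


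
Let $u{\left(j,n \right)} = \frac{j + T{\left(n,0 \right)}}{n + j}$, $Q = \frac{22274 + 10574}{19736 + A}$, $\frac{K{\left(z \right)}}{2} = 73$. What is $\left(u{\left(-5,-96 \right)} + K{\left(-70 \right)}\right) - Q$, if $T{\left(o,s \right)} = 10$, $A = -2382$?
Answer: $\frac{126248833}{876377} \approx 144.06$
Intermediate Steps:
$K{\left(z \right)} = 146$ ($K{\left(z \right)} = 2 \cdot 73 = 146$)
$Q = \frac{16424}{8677}$ ($Q = \frac{22274 + 10574}{19736 - 2382} = \frac{32848}{17354} = 32848 \cdot \frac{1}{17354} = \frac{16424}{8677} \approx 1.8928$)
$u{\left(j,n \right)} = \frac{10 + j}{j + n}$ ($u{\left(j,n \right)} = \frac{j + 10}{n + j} = \frac{10 + j}{j + n}$)
$\left(u{\left(-5,-96 \right)} + K{\left(-70 \right)}\right) - Q = \left(\frac{10 - 5}{-5 - 96} + 146\right) - \frac{16424}{8677} = \left(\frac{1}{-101} \cdot 5 + 146\right) - \frac{16424}{8677} = \left(\left(- \frac{1}{101}\right) 5 + 146\right) - \frac{16424}{8677} = \left(- \frac{5}{101} + 146\right) - \frac{16424}{8677} = \frac{14741}{101} - \frac{16424}{8677} = \frac{126248833}{876377}$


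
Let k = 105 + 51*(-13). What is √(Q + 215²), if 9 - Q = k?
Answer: 2*√11698 ≈ 216.31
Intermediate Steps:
k = -558 (k = 105 - 663 = -558)
Q = 567 (Q = 9 - 1*(-558) = 9 + 558 = 567)
√(Q + 215²) = √(567 + 215²) = √(567 + 46225) = √46792 = 2*√11698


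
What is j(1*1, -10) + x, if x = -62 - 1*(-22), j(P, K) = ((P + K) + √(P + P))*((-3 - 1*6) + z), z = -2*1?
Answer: 59 - 11*√2 ≈ 43.444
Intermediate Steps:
z = -2
j(P, K) = -11*K - 11*P - 11*√2*√P (j(P, K) = ((P + K) + √(P + P))*((-3 - 1*6) - 2) = ((K + P) + √(2*P))*((-3 - 6) - 2) = ((K + P) + √2*√P)*(-9 - 2) = (K + P + √2*√P)*(-11) = -11*K - 11*P - 11*√2*√P)
x = -40 (x = -62 + 22 = -40)
j(1*1, -10) + x = (-11*(-10) - 11 - 11*√2*√(1*1)) - 40 = (110 - 11*1 - 11*√2*√1) - 40 = (110 - 11 - 11*√2*1) - 40 = (110 - 11 - 11*√2) - 40 = (99 - 11*√2) - 40 = 59 - 11*√2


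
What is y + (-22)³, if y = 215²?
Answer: 35577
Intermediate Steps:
y = 46225
y + (-22)³ = 46225 + (-22)³ = 46225 - 10648 = 35577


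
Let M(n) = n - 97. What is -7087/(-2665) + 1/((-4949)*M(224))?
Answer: 4454339836/1675013795 ≈ 2.6593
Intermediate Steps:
M(n) = -97 + n
-7087/(-2665) + 1/((-4949)*M(224)) = -7087/(-2665) + 1/((-4949)*(-97 + 224)) = -7087*(-1/2665) - 1/4949/127 = 7087/2665 - 1/4949*1/127 = 7087/2665 - 1/628523 = 4454339836/1675013795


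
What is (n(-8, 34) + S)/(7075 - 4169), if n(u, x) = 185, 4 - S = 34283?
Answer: -17047/1453 ≈ -11.732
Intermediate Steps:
S = -34279 (S = 4 - 1*34283 = 4 - 34283 = -34279)
(n(-8, 34) + S)/(7075 - 4169) = (185 - 34279)/(7075 - 4169) = -34094/2906 = -34094*1/2906 = -17047/1453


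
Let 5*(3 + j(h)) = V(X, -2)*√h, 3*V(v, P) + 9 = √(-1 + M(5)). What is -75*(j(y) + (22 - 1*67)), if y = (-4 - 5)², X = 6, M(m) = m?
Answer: 3915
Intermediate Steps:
y = 81 (y = (-9)² = 81)
V(v, P) = -7/3 (V(v, P) = -3 + √(-1 + 5)/3 = -3 + √4/3 = -3 + (⅓)*2 = -3 + ⅔ = -7/3)
j(h) = -3 - 7*√h/15 (j(h) = -3 + (-7*√h/3)/5 = -3 - 7*√h/15)
-75*(j(y) + (22 - 1*67)) = -75*((-3 - 7*√81/15) + (22 - 1*67)) = -75*((-3 - 7/15*9) + (22 - 67)) = -75*((-3 - 21/5) - 45) = -75*(-36/5 - 45) = -75*(-261/5) = 3915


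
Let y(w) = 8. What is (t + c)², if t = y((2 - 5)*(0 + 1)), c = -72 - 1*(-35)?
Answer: 841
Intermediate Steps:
c = -37 (c = -72 + 35 = -37)
t = 8
(t + c)² = (8 - 37)² = (-29)² = 841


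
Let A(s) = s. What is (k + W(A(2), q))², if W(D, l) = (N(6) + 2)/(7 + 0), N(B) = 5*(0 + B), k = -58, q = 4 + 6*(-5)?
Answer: 139876/49 ≈ 2854.6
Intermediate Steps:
q = -26 (q = 4 - 30 = -26)
N(B) = 5*B
W(D, l) = 32/7 (W(D, l) = (5*6 + 2)/(7 + 0) = (30 + 2)/7 = 32*(⅐) = 32/7)
(k + W(A(2), q))² = (-58 + 32/7)² = (-374/7)² = 139876/49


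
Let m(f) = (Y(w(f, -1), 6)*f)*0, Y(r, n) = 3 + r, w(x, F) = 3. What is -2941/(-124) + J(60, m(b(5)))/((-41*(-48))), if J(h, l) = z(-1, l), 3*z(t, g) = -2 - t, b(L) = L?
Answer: 4340885/183024 ≈ 23.718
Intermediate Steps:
z(t, g) = -2/3 - t/3 (z(t, g) = (-2 - t)/3 = -2/3 - t/3)
m(f) = 0 (m(f) = ((3 + 3)*f)*0 = (6*f)*0 = 0)
J(h, l) = -1/3 (J(h, l) = -2/3 - 1/3*(-1) = -2/3 + 1/3 = -1/3)
-2941/(-124) + J(60, m(b(5)))/((-41*(-48))) = -2941/(-124) - 1/(3*((-41*(-48)))) = -2941*(-1/124) - 1/3/1968 = 2941/124 - 1/3*1/1968 = 2941/124 - 1/5904 = 4340885/183024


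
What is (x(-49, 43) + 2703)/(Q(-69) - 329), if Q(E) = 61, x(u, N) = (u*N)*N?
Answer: 43949/134 ≈ 327.98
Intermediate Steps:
x(u, N) = u*N² (x(u, N) = (N*u)*N = u*N²)
(x(-49, 43) + 2703)/(Q(-69) - 329) = (-49*43² + 2703)/(61 - 329) = (-49*1849 + 2703)/(-268) = (-90601 + 2703)*(-1/268) = -87898*(-1/268) = 43949/134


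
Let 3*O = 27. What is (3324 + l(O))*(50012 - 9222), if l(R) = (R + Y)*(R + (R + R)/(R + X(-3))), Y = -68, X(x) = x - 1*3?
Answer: 99486810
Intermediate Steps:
X(x) = -3 + x (X(x) = x - 3 = -3 + x)
O = 9 (O = (⅓)*27 = 9)
l(R) = (-68 + R)*(R + 2*R/(-6 + R)) (l(R) = (R - 68)*(R + (R + R)/(R + (-3 - 3))) = (-68 + R)*(R + (2*R)/(R - 6)) = (-68 + R)*(R + (2*R)/(-6 + R)) = (-68 + R)*(R + 2*R/(-6 + R)))
(3324 + l(O))*(50012 - 9222) = (3324 + 9*(272 + 9² - 72*9)/(-6 + 9))*(50012 - 9222) = (3324 + 9*(272 + 81 - 648)/3)*40790 = (3324 + 9*(⅓)*(-295))*40790 = (3324 - 885)*40790 = 2439*40790 = 99486810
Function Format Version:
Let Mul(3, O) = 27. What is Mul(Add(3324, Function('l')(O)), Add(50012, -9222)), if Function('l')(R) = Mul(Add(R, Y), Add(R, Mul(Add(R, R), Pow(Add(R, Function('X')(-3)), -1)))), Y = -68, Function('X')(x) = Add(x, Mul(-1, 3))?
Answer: 99486810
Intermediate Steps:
Function('X')(x) = Add(-3, x) (Function('X')(x) = Add(x, -3) = Add(-3, x))
O = 9 (O = Mul(Rational(1, 3), 27) = 9)
Function('l')(R) = Mul(Add(-68, R), Add(R, Mul(2, R, Pow(Add(-6, R), -1)))) (Function('l')(R) = Mul(Add(R, -68), Add(R, Mul(Add(R, R), Pow(Add(R, Add(-3, -3)), -1)))) = Mul(Add(-68, R), Add(R, Mul(Mul(2, R), Pow(Add(R, -6), -1)))) = Mul(Add(-68, R), Add(R, Mul(Mul(2, R), Pow(Add(-6, R), -1)))) = Mul(Add(-68, R), Add(R, Mul(2, R, Pow(Add(-6, R), -1)))))
Mul(Add(3324, Function('l')(O)), Add(50012, -9222)) = Mul(Add(3324, Mul(9, Pow(Add(-6, 9), -1), Add(272, Pow(9, 2), Mul(-72, 9)))), Add(50012, -9222)) = Mul(Add(3324, Mul(9, Pow(3, -1), Add(272, 81, -648))), 40790) = Mul(Add(3324, Mul(9, Rational(1, 3), -295)), 40790) = Mul(Add(3324, -885), 40790) = Mul(2439, 40790) = 99486810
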